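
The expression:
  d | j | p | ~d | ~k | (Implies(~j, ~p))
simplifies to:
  True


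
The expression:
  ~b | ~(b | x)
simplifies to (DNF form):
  ~b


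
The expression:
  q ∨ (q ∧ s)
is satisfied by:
  {q: True}


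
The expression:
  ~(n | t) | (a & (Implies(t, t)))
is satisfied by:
  {a: True, n: False, t: False}
  {a: True, t: True, n: False}
  {a: True, n: True, t: False}
  {a: True, t: True, n: True}
  {t: False, n: False, a: False}


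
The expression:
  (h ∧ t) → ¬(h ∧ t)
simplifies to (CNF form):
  ¬h ∨ ¬t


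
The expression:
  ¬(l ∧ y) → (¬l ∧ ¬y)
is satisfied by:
  {y: False, l: False}
  {l: True, y: True}


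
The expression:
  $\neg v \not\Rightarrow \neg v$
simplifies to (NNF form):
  $\text{False}$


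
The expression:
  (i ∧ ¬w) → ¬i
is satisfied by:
  {w: True, i: False}
  {i: False, w: False}
  {i: True, w: True}


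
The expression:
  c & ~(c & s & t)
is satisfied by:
  {c: True, s: False, t: False}
  {c: True, t: True, s: False}
  {c: True, s: True, t: False}


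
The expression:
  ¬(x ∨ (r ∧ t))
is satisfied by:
  {x: False, t: False, r: False}
  {r: True, x: False, t: False}
  {t: True, x: False, r: False}


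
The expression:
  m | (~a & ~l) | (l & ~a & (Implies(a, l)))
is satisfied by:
  {m: True, a: False}
  {a: False, m: False}
  {a: True, m: True}


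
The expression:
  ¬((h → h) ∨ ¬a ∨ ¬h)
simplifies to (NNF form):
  False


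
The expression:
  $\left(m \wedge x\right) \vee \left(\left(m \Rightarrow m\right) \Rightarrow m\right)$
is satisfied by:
  {m: True}


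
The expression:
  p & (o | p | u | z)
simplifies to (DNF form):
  p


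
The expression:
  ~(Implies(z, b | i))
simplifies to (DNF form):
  z & ~b & ~i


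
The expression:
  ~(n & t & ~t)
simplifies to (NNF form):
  True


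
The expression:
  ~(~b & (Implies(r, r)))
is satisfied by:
  {b: True}


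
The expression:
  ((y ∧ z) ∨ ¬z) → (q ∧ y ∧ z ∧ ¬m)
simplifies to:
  z ∧ (q ∨ ¬y) ∧ (¬m ∨ ¬y)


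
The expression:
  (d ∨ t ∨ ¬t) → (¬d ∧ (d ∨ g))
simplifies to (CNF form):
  g ∧ ¬d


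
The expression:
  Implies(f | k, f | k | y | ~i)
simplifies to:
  True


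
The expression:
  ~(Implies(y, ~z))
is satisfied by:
  {z: True, y: True}


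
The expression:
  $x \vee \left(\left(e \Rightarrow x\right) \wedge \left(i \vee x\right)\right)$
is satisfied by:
  {i: True, x: True, e: False}
  {x: True, e: False, i: False}
  {i: True, x: True, e: True}
  {x: True, e: True, i: False}
  {i: True, e: False, x: False}


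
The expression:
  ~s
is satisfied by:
  {s: False}


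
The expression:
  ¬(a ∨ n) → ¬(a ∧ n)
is always true.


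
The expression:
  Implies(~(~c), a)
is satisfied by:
  {a: True, c: False}
  {c: False, a: False}
  {c: True, a: True}


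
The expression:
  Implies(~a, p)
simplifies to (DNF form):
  a | p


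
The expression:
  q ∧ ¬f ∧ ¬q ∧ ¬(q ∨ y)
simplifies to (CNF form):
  False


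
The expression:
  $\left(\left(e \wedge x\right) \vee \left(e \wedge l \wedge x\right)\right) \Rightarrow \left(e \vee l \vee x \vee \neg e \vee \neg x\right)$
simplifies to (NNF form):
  $\text{True}$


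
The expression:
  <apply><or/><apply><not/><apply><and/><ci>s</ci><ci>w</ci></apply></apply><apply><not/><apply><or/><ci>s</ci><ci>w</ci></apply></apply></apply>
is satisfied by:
  {s: False, w: False}
  {w: True, s: False}
  {s: True, w: False}


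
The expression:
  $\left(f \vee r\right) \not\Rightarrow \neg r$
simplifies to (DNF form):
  $r$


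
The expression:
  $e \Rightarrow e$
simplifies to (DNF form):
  $\text{True}$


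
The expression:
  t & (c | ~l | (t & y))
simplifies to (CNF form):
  t & (c | y | ~l)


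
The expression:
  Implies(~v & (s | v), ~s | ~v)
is always true.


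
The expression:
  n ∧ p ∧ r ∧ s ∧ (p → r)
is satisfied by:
  {r: True, p: True, s: True, n: True}


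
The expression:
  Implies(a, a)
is always true.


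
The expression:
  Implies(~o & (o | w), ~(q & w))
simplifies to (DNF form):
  o | ~q | ~w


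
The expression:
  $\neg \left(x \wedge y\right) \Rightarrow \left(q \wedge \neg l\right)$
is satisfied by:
  {x: True, y: True, q: True, l: False}
  {x: True, y: True, q: False, l: False}
  {x: True, q: True, y: False, l: False}
  {y: True, q: True, x: False, l: False}
  {y: False, q: True, x: False, l: False}
  {l: True, x: True, y: True, q: True}
  {x: True, l: True, y: True, q: False}


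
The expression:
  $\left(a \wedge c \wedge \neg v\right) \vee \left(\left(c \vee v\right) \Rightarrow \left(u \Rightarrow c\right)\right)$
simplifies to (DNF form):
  $c \vee \neg u \vee \neg v$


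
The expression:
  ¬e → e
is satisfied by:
  {e: True}


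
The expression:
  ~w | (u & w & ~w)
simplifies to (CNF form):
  ~w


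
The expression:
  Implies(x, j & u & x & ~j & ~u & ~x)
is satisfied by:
  {x: False}


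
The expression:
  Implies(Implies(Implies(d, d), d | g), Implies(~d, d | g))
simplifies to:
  True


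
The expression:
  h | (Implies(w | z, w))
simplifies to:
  h | w | ~z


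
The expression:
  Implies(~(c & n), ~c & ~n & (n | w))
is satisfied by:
  {c: True, w: True, n: True}
  {c: True, n: True, w: False}
  {w: True, n: False, c: False}


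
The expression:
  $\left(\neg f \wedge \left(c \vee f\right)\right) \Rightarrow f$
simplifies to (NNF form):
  $f \vee \neg c$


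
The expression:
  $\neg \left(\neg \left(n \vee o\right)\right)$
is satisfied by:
  {n: True, o: True}
  {n: True, o: False}
  {o: True, n: False}


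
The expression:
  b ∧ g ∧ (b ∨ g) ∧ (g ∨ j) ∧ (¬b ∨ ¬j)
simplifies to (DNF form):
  b ∧ g ∧ ¬j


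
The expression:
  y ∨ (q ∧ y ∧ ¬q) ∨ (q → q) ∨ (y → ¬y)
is always true.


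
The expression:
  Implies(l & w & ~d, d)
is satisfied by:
  {d: True, l: False, w: False}
  {l: False, w: False, d: False}
  {w: True, d: True, l: False}
  {w: True, l: False, d: False}
  {d: True, l: True, w: False}
  {l: True, d: False, w: False}
  {w: True, l: True, d: True}


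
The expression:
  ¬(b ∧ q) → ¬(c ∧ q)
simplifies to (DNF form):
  b ∨ ¬c ∨ ¬q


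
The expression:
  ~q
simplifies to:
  ~q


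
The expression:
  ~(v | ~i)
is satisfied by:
  {i: True, v: False}


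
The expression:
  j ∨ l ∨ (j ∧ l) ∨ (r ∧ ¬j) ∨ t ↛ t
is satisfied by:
  {r: True, l: True, j: True}
  {r: True, l: True, j: False}
  {r: True, j: True, l: False}
  {r: True, j: False, l: False}
  {l: True, j: True, r: False}
  {l: True, j: False, r: False}
  {j: True, l: False, r: False}


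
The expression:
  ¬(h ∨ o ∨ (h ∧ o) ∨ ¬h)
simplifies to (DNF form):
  False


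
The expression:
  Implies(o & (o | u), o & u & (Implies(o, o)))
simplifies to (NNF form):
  u | ~o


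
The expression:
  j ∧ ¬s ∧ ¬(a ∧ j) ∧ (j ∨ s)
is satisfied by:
  {j: True, a: False, s: False}


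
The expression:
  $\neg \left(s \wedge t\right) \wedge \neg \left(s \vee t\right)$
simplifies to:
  $\neg s \wedge \neg t$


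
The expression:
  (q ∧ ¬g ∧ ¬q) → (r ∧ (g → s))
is always true.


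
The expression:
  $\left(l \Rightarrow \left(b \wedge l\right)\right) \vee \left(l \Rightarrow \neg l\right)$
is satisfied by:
  {b: True, l: False}
  {l: False, b: False}
  {l: True, b: True}


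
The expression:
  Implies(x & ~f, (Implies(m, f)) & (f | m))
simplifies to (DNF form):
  f | ~x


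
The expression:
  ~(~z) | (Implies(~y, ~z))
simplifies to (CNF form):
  True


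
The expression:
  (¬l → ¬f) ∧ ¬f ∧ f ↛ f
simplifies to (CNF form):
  False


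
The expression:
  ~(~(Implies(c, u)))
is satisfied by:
  {u: True, c: False}
  {c: False, u: False}
  {c: True, u: True}


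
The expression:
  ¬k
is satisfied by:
  {k: False}


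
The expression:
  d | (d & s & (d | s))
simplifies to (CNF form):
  d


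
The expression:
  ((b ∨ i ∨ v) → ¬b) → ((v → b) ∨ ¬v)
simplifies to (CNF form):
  b ∨ ¬v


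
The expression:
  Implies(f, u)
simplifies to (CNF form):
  u | ~f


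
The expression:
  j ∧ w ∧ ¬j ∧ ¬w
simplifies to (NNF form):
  False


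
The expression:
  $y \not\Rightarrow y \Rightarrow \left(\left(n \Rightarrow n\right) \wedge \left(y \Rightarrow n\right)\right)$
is always true.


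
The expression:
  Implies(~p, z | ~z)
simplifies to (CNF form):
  True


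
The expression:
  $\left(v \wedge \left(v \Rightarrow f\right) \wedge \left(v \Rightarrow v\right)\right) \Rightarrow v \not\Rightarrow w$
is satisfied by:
  {w: False, v: False, f: False}
  {f: True, w: False, v: False}
  {v: True, w: False, f: False}
  {f: True, v: True, w: False}
  {w: True, f: False, v: False}
  {f: True, w: True, v: False}
  {v: True, w: True, f: False}


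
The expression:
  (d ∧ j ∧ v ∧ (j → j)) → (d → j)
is always true.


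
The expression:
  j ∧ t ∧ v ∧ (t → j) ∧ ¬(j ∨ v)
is never true.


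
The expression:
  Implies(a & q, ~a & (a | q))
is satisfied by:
  {q: False, a: False}
  {a: True, q: False}
  {q: True, a: False}


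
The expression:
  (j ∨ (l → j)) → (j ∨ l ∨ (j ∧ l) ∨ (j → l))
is always true.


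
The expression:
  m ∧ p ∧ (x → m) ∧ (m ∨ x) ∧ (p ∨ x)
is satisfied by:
  {m: True, p: True}


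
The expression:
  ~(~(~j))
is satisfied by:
  {j: False}


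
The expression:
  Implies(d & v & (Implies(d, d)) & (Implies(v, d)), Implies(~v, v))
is always true.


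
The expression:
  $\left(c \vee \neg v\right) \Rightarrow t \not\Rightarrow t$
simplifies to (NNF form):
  $v \wedge \neg c$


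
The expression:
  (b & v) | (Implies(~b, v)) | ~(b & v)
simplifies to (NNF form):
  True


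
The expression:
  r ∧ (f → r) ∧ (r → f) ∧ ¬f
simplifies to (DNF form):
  False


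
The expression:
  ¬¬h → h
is always true.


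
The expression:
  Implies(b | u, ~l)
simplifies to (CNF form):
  (~b | ~l) & (~l | ~u)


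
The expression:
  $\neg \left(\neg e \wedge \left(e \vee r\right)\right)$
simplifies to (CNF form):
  $e \vee \neg r$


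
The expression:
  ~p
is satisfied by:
  {p: False}


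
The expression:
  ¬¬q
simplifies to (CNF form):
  q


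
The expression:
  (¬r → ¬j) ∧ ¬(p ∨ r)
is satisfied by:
  {p: False, j: False, r: False}


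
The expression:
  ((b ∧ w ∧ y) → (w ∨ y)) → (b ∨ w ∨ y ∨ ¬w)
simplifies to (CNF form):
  True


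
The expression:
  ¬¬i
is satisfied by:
  {i: True}


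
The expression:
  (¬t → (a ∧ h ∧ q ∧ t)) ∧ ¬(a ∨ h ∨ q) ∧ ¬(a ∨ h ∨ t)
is never true.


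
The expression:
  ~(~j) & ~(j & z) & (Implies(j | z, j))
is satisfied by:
  {j: True, z: False}


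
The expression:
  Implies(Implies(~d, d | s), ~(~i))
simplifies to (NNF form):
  i | (~d & ~s)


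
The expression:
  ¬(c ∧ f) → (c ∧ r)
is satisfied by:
  {c: True, r: True, f: True}
  {c: True, r: True, f: False}
  {c: True, f: True, r: False}


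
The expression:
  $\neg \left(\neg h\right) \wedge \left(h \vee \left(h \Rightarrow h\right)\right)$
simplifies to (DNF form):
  $h$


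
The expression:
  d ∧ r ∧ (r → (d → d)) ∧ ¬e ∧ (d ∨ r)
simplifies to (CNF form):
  d ∧ r ∧ ¬e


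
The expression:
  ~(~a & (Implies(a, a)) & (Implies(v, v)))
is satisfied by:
  {a: True}


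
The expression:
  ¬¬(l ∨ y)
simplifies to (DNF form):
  l ∨ y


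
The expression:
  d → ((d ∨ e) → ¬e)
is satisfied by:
  {e: False, d: False}
  {d: True, e: False}
  {e: True, d: False}


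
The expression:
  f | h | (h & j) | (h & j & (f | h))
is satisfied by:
  {h: True, f: True}
  {h: True, f: False}
  {f: True, h: False}


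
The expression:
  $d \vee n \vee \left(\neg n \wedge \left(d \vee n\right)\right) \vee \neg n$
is always true.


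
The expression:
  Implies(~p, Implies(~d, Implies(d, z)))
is always true.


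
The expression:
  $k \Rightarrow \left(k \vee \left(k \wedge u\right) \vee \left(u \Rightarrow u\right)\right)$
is always true.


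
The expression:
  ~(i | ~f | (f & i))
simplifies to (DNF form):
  f & ~i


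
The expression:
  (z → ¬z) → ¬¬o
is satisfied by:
  {o: True, z: True}
  {o: True, z: False}
  {z: True, o: False}


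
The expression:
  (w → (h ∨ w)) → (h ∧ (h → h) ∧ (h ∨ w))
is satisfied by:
  {h: True}


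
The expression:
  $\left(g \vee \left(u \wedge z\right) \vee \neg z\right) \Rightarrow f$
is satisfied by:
  {f: True, z: True, g: False, u: False}
  {f: True, g: False, z: False, u: False}
  {f: True, u: True, z: True, g: False}
  {f: True, u: True, g: False, z: False}
  {f: True, z: True, g: True, u: False}
  {f: True, g: True, z: False, u: False}
  {f: True, u: True, g: True, z: True}
  {f: True, u: True, g: True, z: False}
  {z: True, u: False, g: False, f: False}


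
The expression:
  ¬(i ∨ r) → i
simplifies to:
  i ∨ r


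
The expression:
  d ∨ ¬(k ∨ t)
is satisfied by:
  {d: True, t: False, k: False}
  {d: True, k: True, t: False}
  {d: True, t: True, k: False}
  {d: True, k: True, t: True}
  {k: False, t: False, d: False}


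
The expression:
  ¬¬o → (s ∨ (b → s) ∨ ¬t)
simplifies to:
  s ∨ ¬b ∨ ¬o ∨ ¬t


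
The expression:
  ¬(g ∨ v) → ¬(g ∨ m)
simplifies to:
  g ∨ v ∨ ¬m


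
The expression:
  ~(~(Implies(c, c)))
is always true.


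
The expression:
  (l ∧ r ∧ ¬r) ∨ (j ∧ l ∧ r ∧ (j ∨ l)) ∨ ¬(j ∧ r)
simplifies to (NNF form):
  l ∨ ¬j ∨ ¬r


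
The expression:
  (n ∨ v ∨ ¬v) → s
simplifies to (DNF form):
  s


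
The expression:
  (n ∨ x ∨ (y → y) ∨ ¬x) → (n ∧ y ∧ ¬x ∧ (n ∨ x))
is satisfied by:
  {n: True, y: True, x: False}


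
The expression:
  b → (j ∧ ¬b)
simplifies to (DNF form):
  ¬b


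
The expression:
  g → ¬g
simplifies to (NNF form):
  ¬g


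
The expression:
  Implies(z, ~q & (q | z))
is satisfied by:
  {q: False, z: False}
  {z: True, q: False}
  {q: True, z: False}


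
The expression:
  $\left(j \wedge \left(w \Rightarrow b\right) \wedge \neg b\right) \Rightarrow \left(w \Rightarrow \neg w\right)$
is always true.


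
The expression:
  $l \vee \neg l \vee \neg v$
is always true.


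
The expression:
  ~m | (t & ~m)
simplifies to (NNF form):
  ~m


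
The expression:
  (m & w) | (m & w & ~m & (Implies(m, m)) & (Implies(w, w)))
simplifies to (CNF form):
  m & w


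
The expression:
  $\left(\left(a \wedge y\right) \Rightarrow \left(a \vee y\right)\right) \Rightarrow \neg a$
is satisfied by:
  {a: False}


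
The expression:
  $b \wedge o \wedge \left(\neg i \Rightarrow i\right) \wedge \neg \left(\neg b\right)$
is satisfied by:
  {i: True, b: True, o: True}


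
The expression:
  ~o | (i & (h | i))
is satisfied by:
  {i: True, o: False}
  {o: False, i: False}
  {o: True, i: True}


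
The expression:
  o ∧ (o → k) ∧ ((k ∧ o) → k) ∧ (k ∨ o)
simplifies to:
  k ∧ o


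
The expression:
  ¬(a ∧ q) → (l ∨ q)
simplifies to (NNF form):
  l ∨ q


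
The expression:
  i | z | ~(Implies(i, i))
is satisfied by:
  {i: True, z: True}
  {i: True, z: False}
  {z: True, i: False}


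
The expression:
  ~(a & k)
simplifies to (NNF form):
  ~a | ~k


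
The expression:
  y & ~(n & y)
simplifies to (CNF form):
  y & ~n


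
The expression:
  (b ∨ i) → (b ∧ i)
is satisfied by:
  {b: False, i: False}
  {i: True, b: True}


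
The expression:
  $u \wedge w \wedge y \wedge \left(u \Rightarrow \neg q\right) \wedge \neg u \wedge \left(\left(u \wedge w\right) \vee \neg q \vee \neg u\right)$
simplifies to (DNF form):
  $\text{False}$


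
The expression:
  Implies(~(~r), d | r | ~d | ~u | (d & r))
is always true.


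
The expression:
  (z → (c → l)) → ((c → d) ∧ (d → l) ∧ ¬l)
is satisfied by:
  {z: True, l: False, c: False, d: False}
  {z: False, l: False, c: False, d: False}
  {c: True, z: True, l: False, d: False}
  {d: True, c: True, z: True, l: False}


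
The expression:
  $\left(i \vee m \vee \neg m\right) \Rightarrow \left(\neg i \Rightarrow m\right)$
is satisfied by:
  {i: True, m: True}
  {i: True, m: False}
  {m: True, i: False}


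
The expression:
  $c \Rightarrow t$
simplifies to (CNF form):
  $t \vee \neg c$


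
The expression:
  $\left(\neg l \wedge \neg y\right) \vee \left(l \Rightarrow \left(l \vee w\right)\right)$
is always true.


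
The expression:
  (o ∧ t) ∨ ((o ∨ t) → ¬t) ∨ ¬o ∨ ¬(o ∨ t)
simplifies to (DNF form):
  True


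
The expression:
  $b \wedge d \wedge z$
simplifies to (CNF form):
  $b \wedge d \wedge z$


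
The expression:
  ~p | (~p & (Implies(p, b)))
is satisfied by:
  {p: False}


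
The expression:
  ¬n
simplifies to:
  ¬n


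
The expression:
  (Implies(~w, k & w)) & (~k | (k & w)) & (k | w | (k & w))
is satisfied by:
  {w: True}


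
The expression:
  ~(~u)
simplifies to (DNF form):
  u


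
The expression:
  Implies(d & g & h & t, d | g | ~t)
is always true.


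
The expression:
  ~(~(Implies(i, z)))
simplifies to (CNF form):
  z | ~i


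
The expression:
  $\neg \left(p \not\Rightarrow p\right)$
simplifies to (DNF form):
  $\text{True}$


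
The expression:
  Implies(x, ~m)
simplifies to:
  ~m | ~x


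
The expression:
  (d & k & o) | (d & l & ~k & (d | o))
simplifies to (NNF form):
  d & (k | l) & (o | ~k)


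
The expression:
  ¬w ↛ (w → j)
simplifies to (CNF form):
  False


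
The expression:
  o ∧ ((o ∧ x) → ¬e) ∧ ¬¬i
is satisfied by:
  {i: True, o: True, e: False, x: False}
  {i: True, o: True, x: True, e: False}
  {i: True, o: True, e: True, x: False}


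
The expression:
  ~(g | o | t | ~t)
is never true.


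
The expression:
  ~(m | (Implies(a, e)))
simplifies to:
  a & ~e & ~m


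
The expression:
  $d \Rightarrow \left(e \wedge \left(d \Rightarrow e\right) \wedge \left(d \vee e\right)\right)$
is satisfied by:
  {e: True, d: False}
  {d: False, e: False}
  {d: True, e: True}


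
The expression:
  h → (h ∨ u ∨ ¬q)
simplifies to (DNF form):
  True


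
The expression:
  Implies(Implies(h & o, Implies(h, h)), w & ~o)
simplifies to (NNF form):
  w & ~o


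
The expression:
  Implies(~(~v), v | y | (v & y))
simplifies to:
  True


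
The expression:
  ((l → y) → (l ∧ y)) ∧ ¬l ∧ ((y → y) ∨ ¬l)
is never true.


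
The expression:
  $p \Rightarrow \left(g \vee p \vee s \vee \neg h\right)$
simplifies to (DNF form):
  $\text{True}$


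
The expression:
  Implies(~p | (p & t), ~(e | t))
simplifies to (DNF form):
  (p & ~t) | (~e & ~t)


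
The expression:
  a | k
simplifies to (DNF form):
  a | k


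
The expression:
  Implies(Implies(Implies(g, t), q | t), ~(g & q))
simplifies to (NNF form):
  ~g | ~q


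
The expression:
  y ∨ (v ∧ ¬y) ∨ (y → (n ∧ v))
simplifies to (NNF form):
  True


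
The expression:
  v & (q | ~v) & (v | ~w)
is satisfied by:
  {q: True, v: True}


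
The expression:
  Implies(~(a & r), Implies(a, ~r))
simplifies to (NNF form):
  True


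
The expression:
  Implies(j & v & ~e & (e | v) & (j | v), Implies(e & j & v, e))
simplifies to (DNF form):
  True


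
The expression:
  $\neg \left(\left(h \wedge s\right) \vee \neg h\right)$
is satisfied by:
  {h: True, s: False}


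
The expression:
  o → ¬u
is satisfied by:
  {u: False, o: False}
  {o: True, u: False}
  {u: True, o: False}


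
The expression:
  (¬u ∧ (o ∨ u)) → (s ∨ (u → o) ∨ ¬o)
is always true.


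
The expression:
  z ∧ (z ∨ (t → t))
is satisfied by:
  {z: True}


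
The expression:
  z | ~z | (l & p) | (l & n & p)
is always true.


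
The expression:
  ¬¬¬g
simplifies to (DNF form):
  ¬g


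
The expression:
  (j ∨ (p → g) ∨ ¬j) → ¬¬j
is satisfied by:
  {j: True}


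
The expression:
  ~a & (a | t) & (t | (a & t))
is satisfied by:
  {t: True, a: False}


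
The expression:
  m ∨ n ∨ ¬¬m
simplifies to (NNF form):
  m ∨ n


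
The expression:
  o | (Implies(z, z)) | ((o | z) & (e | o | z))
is always true.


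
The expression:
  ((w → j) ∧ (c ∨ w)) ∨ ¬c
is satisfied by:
  {j: True, w: False, c: False}
  {w: False, c: False, j: False}
  {j: True, c: True, w: False}
  {c: True, w: False, j: False}
  {j: True, w: True, c: False}
  {w: True, j: False, c: False}
  {j: True, c: True, w: True}


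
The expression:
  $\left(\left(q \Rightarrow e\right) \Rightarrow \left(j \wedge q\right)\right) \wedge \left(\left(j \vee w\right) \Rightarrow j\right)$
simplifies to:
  $q \wedge \left(j \vee \neg e\right) \wedge \left(j \vee \neg w\right)$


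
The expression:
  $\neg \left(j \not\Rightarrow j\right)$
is always true.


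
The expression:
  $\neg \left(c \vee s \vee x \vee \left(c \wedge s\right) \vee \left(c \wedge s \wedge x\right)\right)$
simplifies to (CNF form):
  $\neg c \wedge \neg s \wedge \neg x$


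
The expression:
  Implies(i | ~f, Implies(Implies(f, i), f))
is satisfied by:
  {f: True}


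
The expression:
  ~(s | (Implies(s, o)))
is never true.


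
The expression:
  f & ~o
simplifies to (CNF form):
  f & ~o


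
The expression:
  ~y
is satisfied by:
  {y: False}


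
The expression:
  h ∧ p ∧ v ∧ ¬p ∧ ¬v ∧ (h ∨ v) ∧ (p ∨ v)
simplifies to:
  False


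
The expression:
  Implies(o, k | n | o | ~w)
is always true.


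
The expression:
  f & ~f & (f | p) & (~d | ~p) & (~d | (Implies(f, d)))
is never true.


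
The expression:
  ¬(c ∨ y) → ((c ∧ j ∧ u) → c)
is always true.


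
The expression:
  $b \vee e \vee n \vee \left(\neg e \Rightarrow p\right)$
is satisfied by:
  {n: True, b: True, e: True, p: True}
  {n: True, b: True, e: True, p: False}
  {n: True, b: True, p: True, e: False}
  {n: True, b: True, p: False, e: False}
  {n: True, e: True, p: True, b: False}
  {n: True, e: True, p: False, b: False}
  {n: True, e: False, p: True, b: False}
  {n: True, e: False, p: False, b: False}
  {b: True, e: True, p: True, n: False}
  {b: True, e: True, p: False, n: False}
  {b: True, p: True, e: False, n: False}
  {b: True, p: False, e: False, n: False}
  {e: True, p: True, b: False, n: False}
  {e: True, b: False, p: False, n: False}
  {p: True, b: False, e: False, n: False}


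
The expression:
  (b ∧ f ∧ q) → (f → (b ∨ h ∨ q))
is always true.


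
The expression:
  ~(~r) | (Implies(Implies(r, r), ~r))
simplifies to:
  True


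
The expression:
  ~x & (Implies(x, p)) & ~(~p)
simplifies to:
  p & ~x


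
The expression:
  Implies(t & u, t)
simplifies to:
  True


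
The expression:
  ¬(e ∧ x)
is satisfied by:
  {e: False, x: False}
  {x: True, e: False}
  {e: True, x: False}


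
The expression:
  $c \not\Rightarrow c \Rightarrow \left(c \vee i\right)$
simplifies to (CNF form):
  $\text{True}$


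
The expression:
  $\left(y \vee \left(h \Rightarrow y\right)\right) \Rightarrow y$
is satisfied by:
  {y: True, h: True}
  {y: True, h: False}
  {h: True, y: False}


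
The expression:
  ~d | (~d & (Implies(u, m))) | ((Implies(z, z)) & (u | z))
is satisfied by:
  {z: True, u: True, d: False}
  {z: True, u: False, d: False}
  {u: True, z: False, d: False}
  {z: False, u: False, d: False}
  {d: True, z: True, u: True}
  {d: True, z: True, u: False}
  {d: True, u: True, z: False}


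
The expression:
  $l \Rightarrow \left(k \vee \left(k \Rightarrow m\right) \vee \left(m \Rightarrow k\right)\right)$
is always true.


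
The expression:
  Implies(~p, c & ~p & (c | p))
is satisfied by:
  {c: True, p: True}
  {c: True, p: False}
  {p: True, c: False}


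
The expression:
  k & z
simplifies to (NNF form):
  k & z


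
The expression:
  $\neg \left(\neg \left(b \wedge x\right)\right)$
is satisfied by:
  {b: True, x: True}


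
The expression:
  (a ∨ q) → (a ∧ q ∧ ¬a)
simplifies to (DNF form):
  ¬a ∧ ¬q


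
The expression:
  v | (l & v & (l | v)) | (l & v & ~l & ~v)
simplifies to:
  v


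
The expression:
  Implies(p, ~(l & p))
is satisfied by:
  {l: False, p: False}
  {p: True, l: False}
  {l: True, p: False}


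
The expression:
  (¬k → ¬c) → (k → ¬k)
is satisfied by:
  {k: False}


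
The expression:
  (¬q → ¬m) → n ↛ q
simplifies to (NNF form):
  ¬q ∧ (m ∨ n)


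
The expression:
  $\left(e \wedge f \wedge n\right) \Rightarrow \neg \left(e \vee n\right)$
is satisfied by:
  {e: False, n: False, f: False}
  {f: True, e: False, n: False}
  {n: True, e: False, f: False}
  {f: True, n: True, e: False}
  {e: True, f: False, n: False}
  {f: True, e: True, n: False}
  {n: True, e: True, f: False}


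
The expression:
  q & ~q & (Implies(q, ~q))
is never true.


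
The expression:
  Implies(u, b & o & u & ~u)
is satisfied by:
  {u: False}


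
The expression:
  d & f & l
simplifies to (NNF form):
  d & f & l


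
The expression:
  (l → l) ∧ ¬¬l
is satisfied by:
  {l: True}


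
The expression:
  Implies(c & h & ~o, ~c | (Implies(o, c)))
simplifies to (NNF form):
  True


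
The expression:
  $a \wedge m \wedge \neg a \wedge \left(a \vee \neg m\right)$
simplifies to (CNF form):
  $\text{False}$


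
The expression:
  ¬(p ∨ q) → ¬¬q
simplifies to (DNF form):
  p ∨ q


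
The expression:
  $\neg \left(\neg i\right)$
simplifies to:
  $i$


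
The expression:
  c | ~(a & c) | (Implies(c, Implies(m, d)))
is always true.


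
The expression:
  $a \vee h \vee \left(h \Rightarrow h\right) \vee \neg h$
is always true.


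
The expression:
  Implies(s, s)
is always true.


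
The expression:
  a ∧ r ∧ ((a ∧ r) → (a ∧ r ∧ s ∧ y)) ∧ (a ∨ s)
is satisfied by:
  {r: True, a: True, y: True, s: True}


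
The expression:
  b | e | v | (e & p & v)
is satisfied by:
  {b: True, v: True, e: True}
  {b: True, v: True, e: False}
  {b: True, e: True, v: False}
  {b: True, e: False, v: False}
  {v: True, e: True, b: False}
  {v: True, e: False, b: False}
  {e: True, v: False, b: False}


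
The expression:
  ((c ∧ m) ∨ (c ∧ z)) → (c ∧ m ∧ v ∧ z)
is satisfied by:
  {v: True, c: False, z: False, m: False}
  {v: False, c: False, z: False, m: False}
  {m: True, v: True, c: False, z: False}
  {m: True, v: False, c: False, z: False}
  {z: True, v: True, c: False, m: False}
  {z: True, v: False, c: False, m: False}
  {m: True, z: True, v: True, c: False}
  {m: True, z: True, v: False, c: False}
  {c: True, v: True, m: False, z: False}
  {c: True, v: False, m: False, z: False}
  {m: True, z: True, c: True, v: True}


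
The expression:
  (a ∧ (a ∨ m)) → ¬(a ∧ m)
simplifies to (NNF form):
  ¬a ∨ ¬m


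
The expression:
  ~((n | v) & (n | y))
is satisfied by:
  {n: False, v: False, y: False}
  {y: True, n: False, v: False}
  {v: True, n: False, y: False}


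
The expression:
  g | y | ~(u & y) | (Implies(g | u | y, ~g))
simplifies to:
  True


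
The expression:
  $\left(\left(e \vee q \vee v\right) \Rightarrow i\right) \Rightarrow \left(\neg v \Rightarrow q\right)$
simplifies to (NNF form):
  $q \vee v \vee \left(e \wedge \neg i\right)$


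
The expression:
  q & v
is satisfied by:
  {q: True, v: True}


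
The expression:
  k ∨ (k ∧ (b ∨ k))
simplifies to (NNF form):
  k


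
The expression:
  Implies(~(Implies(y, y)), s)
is always true.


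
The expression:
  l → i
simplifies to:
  i ∨ ¬l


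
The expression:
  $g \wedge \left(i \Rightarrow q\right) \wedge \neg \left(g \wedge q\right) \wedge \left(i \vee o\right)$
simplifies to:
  $g \wedge o \wedge \neg i \wedge \neg q$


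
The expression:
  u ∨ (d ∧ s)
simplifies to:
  u ∨ (d ∧ s)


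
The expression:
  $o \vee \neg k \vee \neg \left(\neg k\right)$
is always true.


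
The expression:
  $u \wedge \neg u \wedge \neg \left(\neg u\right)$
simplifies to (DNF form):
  $\text{False}$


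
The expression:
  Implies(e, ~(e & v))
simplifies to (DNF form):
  ~e | ~v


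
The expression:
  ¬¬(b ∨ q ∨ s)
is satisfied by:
  {b: True, q: True, s: True}
  {b: True, q: True, s: False}
  {b: True, s: True, q: False}
  {b: True, s: False, q: False}
  {q: True, s: True, b: False}
  {q: True, s: False, b: False}
  {s: True, q: False, b: False}


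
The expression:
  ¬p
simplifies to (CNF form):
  ¬p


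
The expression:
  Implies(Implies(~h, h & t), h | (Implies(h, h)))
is always true.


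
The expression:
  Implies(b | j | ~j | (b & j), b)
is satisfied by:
  {b: True}


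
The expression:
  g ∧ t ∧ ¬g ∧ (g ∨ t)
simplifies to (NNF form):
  False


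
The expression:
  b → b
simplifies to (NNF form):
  True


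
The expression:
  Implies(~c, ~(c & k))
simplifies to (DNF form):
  True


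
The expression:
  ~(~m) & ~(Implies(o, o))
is never true.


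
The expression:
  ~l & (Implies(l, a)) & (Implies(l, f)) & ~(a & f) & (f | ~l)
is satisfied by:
  {l: False, a: False, f: False}
  {f: True, l: False, a: False}
  {a: True, l: False, f: False}


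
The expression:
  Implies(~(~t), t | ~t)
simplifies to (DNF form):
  True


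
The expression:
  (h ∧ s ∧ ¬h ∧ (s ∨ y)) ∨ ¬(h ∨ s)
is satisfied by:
  {h: False, s: False}


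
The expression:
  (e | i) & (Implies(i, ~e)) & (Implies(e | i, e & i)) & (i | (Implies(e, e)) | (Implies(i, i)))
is never true.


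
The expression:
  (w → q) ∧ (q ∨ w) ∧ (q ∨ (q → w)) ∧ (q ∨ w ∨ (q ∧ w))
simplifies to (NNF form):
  q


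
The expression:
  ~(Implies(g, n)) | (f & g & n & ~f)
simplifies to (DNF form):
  g & ~n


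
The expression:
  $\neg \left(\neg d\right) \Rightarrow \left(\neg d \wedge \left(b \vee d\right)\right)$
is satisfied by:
  {d: False}


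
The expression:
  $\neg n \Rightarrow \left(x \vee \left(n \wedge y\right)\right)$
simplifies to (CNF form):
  $n \vee x$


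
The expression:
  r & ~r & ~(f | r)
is never true.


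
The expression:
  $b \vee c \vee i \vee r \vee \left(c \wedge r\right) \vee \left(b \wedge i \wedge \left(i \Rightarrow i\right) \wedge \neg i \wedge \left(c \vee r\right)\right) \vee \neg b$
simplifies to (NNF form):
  $\text{True}$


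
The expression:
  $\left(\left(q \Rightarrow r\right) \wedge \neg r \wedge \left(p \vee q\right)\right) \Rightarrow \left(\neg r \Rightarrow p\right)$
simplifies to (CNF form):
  $\text{True}$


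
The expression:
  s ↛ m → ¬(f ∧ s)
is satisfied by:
  {m: True, s: False, f: False}
  {s: False, f: False, m: False}
  {f: True, m: True, s: False}
  {f: True, s: False, m: False}
  {m: True, s: True, f: False}
  {s: True, m: False, f: False}
  {f: True, s: True, m: True}


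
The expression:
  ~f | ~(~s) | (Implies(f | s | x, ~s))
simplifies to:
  True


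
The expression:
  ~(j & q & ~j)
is always true.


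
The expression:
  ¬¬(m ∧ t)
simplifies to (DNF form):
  m ∧ t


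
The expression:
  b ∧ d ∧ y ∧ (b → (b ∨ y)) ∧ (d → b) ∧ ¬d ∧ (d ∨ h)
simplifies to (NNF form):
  False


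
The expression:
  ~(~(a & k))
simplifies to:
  a & k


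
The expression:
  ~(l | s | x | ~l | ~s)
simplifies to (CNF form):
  False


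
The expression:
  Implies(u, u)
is always true.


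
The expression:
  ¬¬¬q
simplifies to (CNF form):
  ¬q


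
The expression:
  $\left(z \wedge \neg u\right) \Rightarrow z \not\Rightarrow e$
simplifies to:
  $u \vee \neg e \vee \neg z$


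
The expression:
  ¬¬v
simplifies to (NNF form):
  v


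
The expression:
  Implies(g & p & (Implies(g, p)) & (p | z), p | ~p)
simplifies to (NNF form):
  True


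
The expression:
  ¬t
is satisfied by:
  {t: False}


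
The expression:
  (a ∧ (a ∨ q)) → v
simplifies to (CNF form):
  v ∨ ¬a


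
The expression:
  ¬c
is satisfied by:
  {c: False}


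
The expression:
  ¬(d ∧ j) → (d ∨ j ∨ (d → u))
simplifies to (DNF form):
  True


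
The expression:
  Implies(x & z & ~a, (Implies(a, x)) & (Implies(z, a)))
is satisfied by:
  {a: True, z: False, x: False}
  {z: False, x: False, a: False}
  {a: True, x: True, z: False}
  {x: True, z: False, a: False}
  {a: True, z: True, x: False}
  {z: True, a: False, x: False}
  {a: True, x: True, z: True}


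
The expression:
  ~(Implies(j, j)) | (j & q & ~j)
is never true.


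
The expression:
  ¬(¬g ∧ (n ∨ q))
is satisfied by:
  {g: True, n: False, q: False}
  {q: True, g: True, n: False}
  {g: True, n: True, q: False}
  {q: True, g: True, n: True}
  {q: False, n: False, g: False}


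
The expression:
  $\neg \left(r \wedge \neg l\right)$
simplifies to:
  $l \vee \neg r$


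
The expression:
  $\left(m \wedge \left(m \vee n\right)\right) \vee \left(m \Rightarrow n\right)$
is always true.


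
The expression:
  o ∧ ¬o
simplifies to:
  False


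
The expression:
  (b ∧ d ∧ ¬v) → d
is always true.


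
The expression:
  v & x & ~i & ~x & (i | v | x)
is never true.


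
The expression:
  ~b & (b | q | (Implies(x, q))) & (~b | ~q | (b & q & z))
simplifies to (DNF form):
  (q & ~b) | (~b & ~x)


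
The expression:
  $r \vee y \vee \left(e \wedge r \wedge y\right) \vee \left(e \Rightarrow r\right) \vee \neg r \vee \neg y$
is always true.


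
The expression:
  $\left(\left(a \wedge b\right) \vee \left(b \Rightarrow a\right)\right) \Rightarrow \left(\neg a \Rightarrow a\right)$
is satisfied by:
  {a: True, b: True}
  {a: True, b: False}
  {b: True, a: False}


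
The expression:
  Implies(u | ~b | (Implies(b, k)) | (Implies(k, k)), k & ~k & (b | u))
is never true.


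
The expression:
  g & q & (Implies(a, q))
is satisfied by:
  {g: True, q: True}


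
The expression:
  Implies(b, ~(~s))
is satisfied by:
  {s: True, b: False}
  {b: False, s: False}
  {b: True, s: True}


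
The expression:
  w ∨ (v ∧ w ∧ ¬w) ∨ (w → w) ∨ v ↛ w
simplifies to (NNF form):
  True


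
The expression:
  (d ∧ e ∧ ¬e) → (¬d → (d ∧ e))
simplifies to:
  True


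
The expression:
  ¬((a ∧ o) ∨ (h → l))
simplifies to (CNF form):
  h ∧ ¬l ∧ (¬a ∨ ¬o)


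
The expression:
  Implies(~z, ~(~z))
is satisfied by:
  {z: True}


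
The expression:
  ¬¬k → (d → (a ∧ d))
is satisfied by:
  {a: True, k: False, d: False}
  {k: False, d: False, a: False}
  {a: True, d: True, k: False}
  {d: True, k: False, a: False}
  {a: True, k: True, d: False}
  {k: True, a: False, d: False}
  {a: True, d: True, k: True}


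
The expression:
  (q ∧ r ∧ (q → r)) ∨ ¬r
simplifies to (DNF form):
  q ∨ ¬r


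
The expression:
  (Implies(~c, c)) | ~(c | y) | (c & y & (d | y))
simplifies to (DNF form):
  c | ~y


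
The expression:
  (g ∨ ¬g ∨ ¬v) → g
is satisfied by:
  {g: True}


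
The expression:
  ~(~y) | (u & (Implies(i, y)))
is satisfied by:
  {y: True, u: True, i: False}
  {y: True, i: False, u: False}
  {y: True, u: True, i: True}
  {y: True, i: True, u: False}
  {u: True, i: False, y: False}


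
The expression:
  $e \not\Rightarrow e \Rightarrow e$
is always true.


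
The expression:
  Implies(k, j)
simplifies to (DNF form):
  j | ~k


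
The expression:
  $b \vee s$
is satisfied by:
  {b: True, s: True}
  {b: True, s: False}
  {s: True, b: False}


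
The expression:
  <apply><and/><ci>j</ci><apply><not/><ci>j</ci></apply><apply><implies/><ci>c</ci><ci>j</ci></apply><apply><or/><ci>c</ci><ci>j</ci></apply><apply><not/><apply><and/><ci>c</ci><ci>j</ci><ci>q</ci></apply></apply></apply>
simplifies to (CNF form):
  <false/>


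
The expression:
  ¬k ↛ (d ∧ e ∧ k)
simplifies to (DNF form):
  ¬k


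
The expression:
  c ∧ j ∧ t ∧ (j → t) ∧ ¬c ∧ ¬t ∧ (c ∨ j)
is never true.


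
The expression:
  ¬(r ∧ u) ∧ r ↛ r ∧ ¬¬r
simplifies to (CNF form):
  False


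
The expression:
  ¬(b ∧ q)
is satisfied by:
  {q: False, b: False}
  {b: True, q: False}
  {q: True, b: False}


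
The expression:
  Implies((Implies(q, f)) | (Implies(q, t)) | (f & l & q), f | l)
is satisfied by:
  {q: True, l: True, f: True, t: False}
  {l: True, f: True, t: False, q: False}
  {q: True, l: True, f: True, t: True}
  {l: True, f: True, t: True, q: False}
  {l: True, q: True, t: False, f: False}
  {l: True, t: False, f: False, q: False}
  {l: True, q: True, t: True, f: False}
  {l: True, t: True, f: False, q: False}
  {q: True, f: True, t: False, l: False}
  {f: True, q: False, t: False, l: False}
  {q: True, f: True, t: True, l: False}
  {f: True, t: True, q: False, l: False}
  {q: True, t: False, f: False, l: False}


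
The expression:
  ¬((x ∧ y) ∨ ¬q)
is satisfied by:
  {q: True, y: False, x: False}
  {q: True, x: True, y: False}
  {q: True, y: True, x: False}


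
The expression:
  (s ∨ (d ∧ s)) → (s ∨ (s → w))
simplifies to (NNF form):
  True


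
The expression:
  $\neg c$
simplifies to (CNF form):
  $\neg c$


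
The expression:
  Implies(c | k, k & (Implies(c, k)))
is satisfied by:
  {k: True, c: False}
  {c: False, k: False}
  {c: True, k: True}


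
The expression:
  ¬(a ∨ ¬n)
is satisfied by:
  {n: True, a: False}


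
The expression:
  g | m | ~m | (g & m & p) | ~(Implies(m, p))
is always true.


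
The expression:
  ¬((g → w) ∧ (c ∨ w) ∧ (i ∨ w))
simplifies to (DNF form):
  (g ∧ ¬w) ∨ (¬c ∧ ¬w) ∨ (¬i ∧ ¬w)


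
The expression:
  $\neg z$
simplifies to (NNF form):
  $\neg z$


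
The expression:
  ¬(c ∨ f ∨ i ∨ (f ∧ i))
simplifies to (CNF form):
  ¬c ∧ ¬f ∧ ¬i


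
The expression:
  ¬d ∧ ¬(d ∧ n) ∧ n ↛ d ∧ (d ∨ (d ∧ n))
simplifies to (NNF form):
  False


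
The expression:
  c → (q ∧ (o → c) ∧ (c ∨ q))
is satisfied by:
  {q: True, c: False}
  {c: False, q: False}
  {c: True, q: True}


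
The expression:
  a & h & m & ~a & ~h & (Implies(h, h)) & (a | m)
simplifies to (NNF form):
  False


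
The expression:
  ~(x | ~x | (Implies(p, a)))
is never true.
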